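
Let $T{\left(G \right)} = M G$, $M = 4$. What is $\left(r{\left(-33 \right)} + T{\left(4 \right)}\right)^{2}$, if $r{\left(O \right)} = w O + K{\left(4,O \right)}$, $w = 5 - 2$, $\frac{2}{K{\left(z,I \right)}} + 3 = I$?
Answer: $\frac{2235025}{324} \approx 6898.2$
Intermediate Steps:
$K{\left(z,I \right)} = \frac{2}{-3 + I}$
$w = 3$ ($w = 5 - 2 = 3$)
$T{\left(G \right)} = 4 G$
$r{\left(O \right)} = \frac{2}{-3 + O} + 3 O$ ($r{\left(O \right)} = 3 O + \frac{2}{-3 + O} = \frac{2}{-3 + O} + 3 O$)
$\left(r{\left(-33 \right)} + T{\left(4 \right)}\right)^{2} = \left(\frac{2 + 3 \left(-33\right) \left(-3 - 33\right)}{-3 - 33} + 4 \cdot 4\right)^{2} = \left(\frac{2 + 3 \left(-33\right) \left(-36\right)}{-36} + 16\right)^{2} = \left(- \frac{2 + 3564}{36} + 16\right)^{2} = \left(\left(- \frac{1}{36}\right) 3566 + 16\right)^{2} = \left(- \frac{1783}{18} + 16\right)^{2} = \left(- \frac{1495}{18}\right)^{2} = \frac{2235025}{324}$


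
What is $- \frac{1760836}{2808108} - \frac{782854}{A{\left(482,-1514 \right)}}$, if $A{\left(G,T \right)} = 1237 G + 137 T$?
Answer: $- \frac{360372473801}{136479665016} \approx -2.6405$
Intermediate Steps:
$A{\left(G,T \right)} = 137 T + 1237 G$
$- \frac{1760836}{2808108} - \frac{782854}{A{\left(482,-1514 \right)}} = - \frac{1760836}{2808108} - \frac{782854}{137 \left(-1514\right) + 1237 \cdot 482} = \left(-1760836\right) \frac{1}{2808108} - \frac{782854}{-207418 + 596234} = - \frac{440209}{702027} - \frac{782854}{388816} = - \frac{440209}{702027} - \frac{391427}{194408} = - \frac{360372473801}{136479665016}$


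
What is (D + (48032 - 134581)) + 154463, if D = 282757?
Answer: 350671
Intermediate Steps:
(D + (48032 - 134581)) + 154463 = (282757 + (48032 - 134581)) + 154463 = (282757 - 86549) + 154463 = 196208 + 154463 = 350671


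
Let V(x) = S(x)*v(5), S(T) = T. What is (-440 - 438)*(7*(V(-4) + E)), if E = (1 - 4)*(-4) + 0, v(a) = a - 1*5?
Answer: -73752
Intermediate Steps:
v(a) = -5 + a (v(a) = a - 5 = -5 + a)
E = 12 (E = -3*(-4) + 0 = 12 + 0 = 12)
V(x) = 0 (V(x) = x*(-5 + 5) = x*0 = 0)
(-440 - 438)*(7*(V(-4) + E)) = (-440 - 438)*(7*(0 + 12)) = -6146*12 = -878*84 = -73752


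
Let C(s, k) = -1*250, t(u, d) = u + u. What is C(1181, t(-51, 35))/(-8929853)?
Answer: 250/8929853 ≈ 2.7996e-5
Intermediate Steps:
t(u, d) = 2*u
C(s, k) = -250
C(1181, t(-51, 35))/(-8929853) = -250/(-8929853) = -250*(-1/8929853) = 250/8929853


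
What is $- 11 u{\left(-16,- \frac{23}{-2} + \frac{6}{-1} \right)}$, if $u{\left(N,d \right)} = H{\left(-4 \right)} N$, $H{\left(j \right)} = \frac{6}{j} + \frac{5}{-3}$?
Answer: $- \frac{1672}{3} \approx -557.33$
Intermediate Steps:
$H{\left(j \right)} = - \frac{5}{3} + \frac{6}{j}$ ($H{\left(j \right)} = \frac{6}{j} + 5 \left(- \frac{1}{3}\right) = \frac{6}{j} - \frac{5}{3} = - \frac{5}{3} + \frac{6}{j}$)
$u{\left(N,d \right)} = - \frac{19 N}{6}$ ($u{\left(N,d \right)} = \left(- \frac{5}{3} + \frac{6}{-4}\right) N = \left(- \frac{5}{3} + 6 \left(- \frac{1}{4}\right)\right) N = \left(- \frac{5}{3} - \frac{3}{2}\right) N = - \frac{19 N}{6}$)
$- 11 u{\left(-16,- \frac{23}{-2} + \frac{6}{-1} \right)} = - 11 \left(\left(- \frac{19}{6}\right) \left(-16\right)\right) = \left(-11\right) \frac{152}{3} = - \frac{1672}{3}$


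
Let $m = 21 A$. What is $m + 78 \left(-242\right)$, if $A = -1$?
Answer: $-18897$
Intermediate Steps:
$m = -21$ ($m = 21 \left(-1\right) = -21$)
$m + 78 \left(-242\right) = -21 + 78 \left(-242\right) = -21 - 18876 = -18897$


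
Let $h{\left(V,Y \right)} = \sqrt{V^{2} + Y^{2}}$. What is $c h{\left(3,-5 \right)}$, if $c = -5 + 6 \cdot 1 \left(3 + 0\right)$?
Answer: $13 \sqrt{34} \approx 75.802$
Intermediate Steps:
$c = 13$ ($c = -5 + 6 \cdot 1 \cdot 3 = -5 + 6 \cdot 3 = -5 + 18 = 13$)
$c h{\left(3,-5 \right)} = 13 \sqrt{3^{2} + \left(-5\right)^{2}} = 13 \sqrt{9 + 25} = 13 \sqrt{34}$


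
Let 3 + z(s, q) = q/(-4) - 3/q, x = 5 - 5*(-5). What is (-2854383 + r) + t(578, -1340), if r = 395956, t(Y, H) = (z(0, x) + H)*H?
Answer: -648623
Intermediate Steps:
x = 30 (x = 5 + 25 = 30)
z(s, q) = -3 - 3/q - q/4 (z(s, q) = -3 + (q/(-4) - 3/q) = -3 + (q*(-¼) - 3/q) = -3 + (-q/4 - 3/q) = -3 + (-3/q - q/4) = -3 - 3/q - q/4)
t(Y, H) = H*(-53/5 + H) (t(Y, H) = ((-3 - 3/30 - ¼*30) + H)*H = ((-3 - 3*1/30 - 15/2) + H)*H = ((-3 - ⅒ - 15/2) + H)*H = (-53/5 + H)*H = H*(-53/5 + H))
(-2854383 + r) + t(578, -1340) = (-2854383 + 395956) + (⅕)*(-1340)*(-53 + 5*(-1340)) = -2458427 + (⅕)*(-1340)*(-53 - 6700) = -2458427 + (⅕)*(-1340)*(-6753) = -2458427 + 1809804 = -648623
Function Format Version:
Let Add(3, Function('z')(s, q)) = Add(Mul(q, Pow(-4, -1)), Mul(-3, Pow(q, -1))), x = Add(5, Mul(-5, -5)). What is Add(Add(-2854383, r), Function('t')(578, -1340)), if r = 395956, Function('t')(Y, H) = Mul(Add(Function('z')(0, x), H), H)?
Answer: -648623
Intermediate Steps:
x = 30 (x = Add(5, 25) = 30)
Function('z')(s, q) = Add(-3, Mul(-3, Pow(q, -1)), Mul(Rational(-1, 4), q)) (Function('z')(s, q) = Add(-3, Add(Mul(q, Pow(-4, -1)), Mul(-3, Pow(q, -1)))) = Add(-3, Add(Mul(q, Rational(-1, 4)), Mul(-3, Pow(q, -1)))) = Add(-3, Add(Mul(Rational(-1, 4), q), Mul(-3, Pow(q, -1)))) = Add(-3, Add(Mul(-3, Pow(q, -1)), Mul(Rational(-1, 4), q))) = Add(-3, Mul(-3, Pow(q, -1)), Mul(Rational(-1, 4), q)))
Function('t')(Y, H) = Mul(H, Add(Rational(-53, 5), H)) (Function('t')(Y, H) = Mul(Add(Add(-3, Mul(-3, Pow(30, -1)), Mul(Rational(-1, 4), 30)), H), H) = Mul(Add(Add(-3, Mul(-3, Rational(1, 30)), Rational(-15, 2)), H), H) = Mul(Add(Add(-3, Rational(-1, 10), Rational(-15, 2)), H), H) = Mul(Add(Rational(-53, 5), H), H) = Mul(H, Add(Rational(-53, 5), H)))
Add(Add(-2854383, r), Function('t')(578, -1340)) = Add(Add(-2854383, 395956), Mul(Rational(1, 5), -1340, Add(-53, Mul(5, -1340)))) = Add(-2458427, Mul(Rational(1, 5), -1340, Add(-53, -6700))) = Add(-2458427, Mul(Rational(1, 5), -1340, -6753)) = Add(-2458427, 1809804) = -648623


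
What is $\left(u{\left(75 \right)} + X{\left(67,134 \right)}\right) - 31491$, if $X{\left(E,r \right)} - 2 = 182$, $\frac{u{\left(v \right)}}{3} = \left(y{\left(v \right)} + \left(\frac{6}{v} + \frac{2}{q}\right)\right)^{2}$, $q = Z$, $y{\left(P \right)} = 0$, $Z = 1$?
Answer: $- \frac{19558763}{625} \approx -31294.0$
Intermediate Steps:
$q = 1$
$u{\left(v \right)} = 3 \left(2 + \frac{6}{v}\right)^{2}$ ($u{\left(v \right)} = 3 \left(0 + \left(\frac{6}{v} + \frac{2}{1}\right)\right)^{2} = 3 \left(0 + \left(\frac{6}{v} + 2 \cdot 1\right)\right)^{2} = 3 \left(0 + \left(\frac{6}{v} + 2\right)\right)^{2} = 3 \left(0 + \left(2 + \frac{6}{v}\right)\right)^{2} = 3 \left(2 + \frac{6}{v}\right)^{2}$)
$X{\left(E,r \right)} = 184$ ($X{\left(E,r \right)} = 2 + 182 = 184$)
$\left(u{\left(75 \right)} + X{\left(67,134 \right)}\right) - 31491 = \left(\frac{12 \left(3 + 75\right)^{2}}{5625} + 184\right) - 31491 = \left(12 \cdot \frac{1}{5625} \cdot 78^{2} + 184\right) - 31491 = \left(12 \cdot \frac{1}{5625} \cdot 6084 + 184\right) - 31491 = \left(\frac{8112}{625} + 184\right) - 31491 = \frac{123112}{625} - 31491 = - \frac{19558763}{625}$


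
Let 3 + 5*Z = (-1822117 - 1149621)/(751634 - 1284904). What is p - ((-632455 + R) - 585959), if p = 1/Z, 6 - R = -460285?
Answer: 520046418747/685964 ≈ 7.5813e+5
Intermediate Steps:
R = 460291 (R = 6 - 1*(-460285) = 6 + 460285 = 460291)
Z = 685964/1333175 (Z = -3/5 + ((-1822117 - 1149621)/(751634 - 1284904))/5 = -3/5 + (-2971738/(-533270))/5 = -3/5 + (-2971738*(-1/533270))/5 = -3/5 + (1/5)*(1485869/266635) = -3/5 + 1485869/1333175 = 685964/1333175 ≈ 0.51453)
p = 1333175/685964 (p = 1/(685964/1333175) = 1333175/685964 ≈ 1.9435)
p - ((-632455 + R) - 585959) = 1333175/685964 - ((-632455 + 460291) - 585959) = 1333175/685964 - (-172164 - 585959) = 1333175/685964 - 1*(-758123) = 1333175/685964 + 758123 = 520046418747/685964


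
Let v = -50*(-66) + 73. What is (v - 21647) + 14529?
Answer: -3745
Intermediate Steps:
v = 3373 (v = 3300 + 73 = 3373)
(v - 21647) + 14529 = (3373 - 21647) + 14529 = -18274 + 14529 = -3745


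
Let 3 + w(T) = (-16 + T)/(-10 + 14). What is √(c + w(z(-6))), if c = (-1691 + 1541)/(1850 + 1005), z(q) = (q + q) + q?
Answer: I*√15066406/1142 ≈ 3.3989*I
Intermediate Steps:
z(q) = 3*q (z(q) = 2*q + q = 3*q)
w(T) = -7 + T/4 (w(T) = -3 + (-16 + T)/(-10 + 14) = -3 + (-16 + T)/4 = -3 + (-16 + T)*(¼) = -3 + (-4 + T/4) = -7 + T/4)
c = -30/571 (c = -150/2855 = -150*1/2855 = -30/571 ≈ -0.052539)
√(c + w(z(-6))) = √(-30/571 + (-7 + (3*(-6))/4)) = √(-30/571 + (-7 + (¼)*(-18))) = √(-30/571 + (-7 - 9/2)) = √(-30/571 - 23/2) = √(-13193/1142) = I*√15066406/1142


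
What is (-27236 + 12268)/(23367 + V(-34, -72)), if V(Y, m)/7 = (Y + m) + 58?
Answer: -14968/23031 ≈ -0.64991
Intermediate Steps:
V(Y, m) = 406 + 7*Y + 7*m (V(Y, m) = 7*((Y + m) + 58) = 7*(58 + Y + m) = 406 + 7*Y + 7*m)
(-27236 + 12268)/(23367 + V(-34, -72)) = (-27236 + 12268)/(23367 + (406 + 7*(-34) + 7*(-72))) = -14968/(23367 + (406 - 238 - 504)) = -14968/(23367 - 336) = -14968/23031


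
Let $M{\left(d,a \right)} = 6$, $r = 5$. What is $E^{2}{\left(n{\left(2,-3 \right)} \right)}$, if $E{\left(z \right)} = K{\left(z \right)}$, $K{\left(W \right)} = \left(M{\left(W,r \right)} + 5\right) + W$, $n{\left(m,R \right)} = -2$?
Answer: $81$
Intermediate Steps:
$K{\left(W \right)} = 11 + W$ ($K{\left(W \right)} = \left(6 + 5\right) + W = 11 + W$)
$E{\left(z \right)} = 11 + z$
$E^{2}{\left(n{\left(2,-3 \right)} \right)} = \left(11 - 2\right)^{2} = 9^{2} = 81$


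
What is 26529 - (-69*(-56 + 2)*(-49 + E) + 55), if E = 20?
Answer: 134528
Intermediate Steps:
26529 - (-69*(-56 + 2)*(-49 + E) + 55) = 26529 - (-69*(-56 + 2)*(-49 + 20) + 55) = 26529 - (-(-3726)*(-29) + 55) = 26529 - (-69*1566 + 55) = 26529 - (-108054 + 55) = 26529 - 1*(-107999) = 26529 + 107999 = 134528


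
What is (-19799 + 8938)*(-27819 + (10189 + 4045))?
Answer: 147546685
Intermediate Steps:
(-19799 + 8938)*(-27819 + (10189 + 4045)) = -10861*(-27819 + 14234) = -10861*(-13585) = 147546685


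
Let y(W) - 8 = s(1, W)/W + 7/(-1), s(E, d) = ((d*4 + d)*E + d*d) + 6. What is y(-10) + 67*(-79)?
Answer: -26488/5 ≈ -5297.6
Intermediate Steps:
s(E, d) = 6 + d² + 5*E*d (s(E, d) = ((4*d + d)*E + d²) + 6 = ((5*d)*E + d²) + 6 = (5*E*d + d²) + 6 = (d² + 5*E*d) + 6 = 6 + d² + 5*E*d)
y(W) = 1 + (6 + W² + 5*W)/W (y(W) = 8 + ((6 + W² + 5*1*W)/W + 7/(-1)) = 8 + ((6 + W² + 5*W)/W + 7*(-1)) = 8 + ((6 + W² + 5*W)/W - 7) = 8 + (-7 + (6 + W² + 5*W)/W) = 1 + (6 + W² + 5*W)/W)
y(-10) + 67*(-79) = (6 - 10 + 6/(-10)) + 67*(-79) = (6 - 10 + 6*(-⅒)) - 5293 = (6 - 10 - ⅗) - 5293 = -23/5 - 5293 = -26488/5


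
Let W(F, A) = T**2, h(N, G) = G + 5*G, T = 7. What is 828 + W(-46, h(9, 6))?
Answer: 877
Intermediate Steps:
h(N, G) = 6*G
W(F, A) = 49 (W(F, A) = 7**2 = 49)
828 + W(-46, h(9, 6)) = 828 + 49 = 877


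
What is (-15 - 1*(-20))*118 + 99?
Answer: 689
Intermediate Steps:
(-15 - 1*(-20))*118 + 99 = (-15 + 20)*118 + 99 = 5*118 + 99 = 590 + 99 = 689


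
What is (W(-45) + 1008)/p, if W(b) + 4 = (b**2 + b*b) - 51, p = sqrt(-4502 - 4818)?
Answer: -5003*I*sqrt(2330)/4660 ≈ -51.823*I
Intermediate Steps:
p = 2*I*sqrt(2330) (p = sqrt(-9320) = 2*I*sqrt(2330) ≈ 96.54*I)
W(b) = -55 + 2*b**2 (W(b) = -4 + ((b**2 + b*b) - 51) = -4 + ((b**2 + b**2) - 51) = -4 + (2*b**2 - 51) = -4 + (-51 + 2*b**2) = -55 + 2*b**2)
(W(-45) + 1008)/p = ((-55 + 2*(-45)**2) + 1008)/((2*I*sqrt(2330))) = ((-55 + 2*2025) + 1008)*(-I*sqrt(2330)/4660) = ((-55 + 4050) + 1008)*(-I*sqrt(2330)/4660) = (3995 + 1008)*(-I*sqrt(2330)/4660) = 5003*(-I*sqrt(2330)/4660) = -5003*I*sqrt(2330)/4660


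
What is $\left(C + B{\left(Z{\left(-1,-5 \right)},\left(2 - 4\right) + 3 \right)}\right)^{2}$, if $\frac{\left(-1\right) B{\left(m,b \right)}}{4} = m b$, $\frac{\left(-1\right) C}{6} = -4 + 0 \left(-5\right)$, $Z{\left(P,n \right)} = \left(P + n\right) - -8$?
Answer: $256$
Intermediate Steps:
$Z{\left(P,n \right)} = 8 + P + n$ ($Z{\left(P,n \right)} = \left(P + n\right) + 8 = 8 + P + n$)
$C = 24$ ($C = - 6 \left(-4 + 0 \left(-5\right)\right) = - 6 \left(-4 + 0\right) = \left(-6\right) \left(-4\right) = 24$)
$B{\left(m,b \right)} = - 4 b m$ ($B{\left(m,b \right)} = - 4 m b = - 4 b m$)
$\left(C + B{\left(Z{\left(-1,-5 \right)},\left(2 - 4\right) + 3 \right)}\right)^{2} = \left(24 - 4 \left(\left(2 - 4\right) + 3\right) \left(8 - 1 - 5\right)\right)^{2} = \left(24 - 4 \left(-2 + 3\right) 2\right)^{2} = \left(24 - 4 \cdot 2\right)^{2} = \left(24 - 8\right)^{2} = 16^{2} = 256$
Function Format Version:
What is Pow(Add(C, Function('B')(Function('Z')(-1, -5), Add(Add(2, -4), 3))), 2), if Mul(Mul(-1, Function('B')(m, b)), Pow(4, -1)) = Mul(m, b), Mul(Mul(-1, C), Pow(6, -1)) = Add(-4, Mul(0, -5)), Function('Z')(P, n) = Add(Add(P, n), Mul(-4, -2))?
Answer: 256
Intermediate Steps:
Function('Z')(P, n) = Add(8, P, n) (Function('Z')(P, n) = Add(Add(P, n), 8) = Add(8, P, n))
C = 24 (C = Mul(-6, Add(-4, Mul(0, -5))) = Mul(-6, Add(-4, 0)) = Mul(-6, -4) = 24)
Function('B')(m, b) = Mul(-4, b, m) (Function('B')(m, b) = Mul(-4, Mul(m, b)) = Mul(-4, Mul(b, m)) = Mul(-4, b, m))
Pow(Add(C, Function('B')(Function('Z')(-1, -5), Add(Add(2, -4), 3))), 2) = Pow(Add(24, Mul(-4, Add(Add(2, -4), 3), Add(8, -1, -5))), 2) = Pow(Add(24, Mul(-4, Add(-2, 3), 2)), 2) = Pow(Add(24, Mul(-4, 1, 2)), 2) = Pow(Add(24, -8), 2) = Pow(16, 2) = 256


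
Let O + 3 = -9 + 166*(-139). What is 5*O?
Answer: -115430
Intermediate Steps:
O = -23086 (O = -3 + (-9 + 166*(-139)) = -3 + (-9 - 23074) = -3 - 23083 = -23086)
5*O = 5*(-23086) = -115430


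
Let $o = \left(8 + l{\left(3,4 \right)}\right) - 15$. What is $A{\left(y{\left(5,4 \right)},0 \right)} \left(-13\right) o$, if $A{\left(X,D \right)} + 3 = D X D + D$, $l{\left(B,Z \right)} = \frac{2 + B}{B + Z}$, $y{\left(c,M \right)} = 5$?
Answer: $- \frac{1716}{7} \approx -245.14$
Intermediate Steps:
$l{\left(B,Z \right)} = \frac{2 + B}{B + Z}$
$A{\left(X,D \right)} = -3 + D + X D^{2}$ ($A{\left(X,D \right)} = -3 + \left(D X D + D\right) = -3 + \left(X D^{2} + D\right) = -3 + \left(D + X D^{2}\right) = -3 + D + X D^{2}$)
$o = - \frac{44}{7}$ ($o = \left(8 + \frac{2 + 3}{3 + 4}\right) - 15 = \left(8 + \frac{1}{7} \cdot 5\right) - 15 = \left(8 + \frac{5}{7}\right) - 15 = \frac{61}{7} - 15 = - \frac{44}{7} \approx -6.2857$)
$A{\left(y{\left(5,4 \right)},0 \right)} \left(-13\right) o = \left(-3 + 0 + 5 \cdot 0^{2}\right) \left(-13\right) \left(- \frac{44}{7}\right) = \left(-3 + 0 + 5 \cdot 0\right) \left(-13\right) \left(- \frac{44}{7}\right) = \left(-3 + 0 + 0\right) \left(-13\right) \left(- \frac{44}{7}\right) = \left(-3\right) \left(-13\right) \left(- \frac{44}{7}\right) = 39 \left(- \frac{44}{7}\right) = - \frac{1716}{7}$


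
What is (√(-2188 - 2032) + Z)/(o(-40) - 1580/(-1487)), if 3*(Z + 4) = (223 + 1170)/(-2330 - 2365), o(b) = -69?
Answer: 6603767/109454535 - 2974*I*√1055/101023 ≈ 0.060333 - 0.9562*I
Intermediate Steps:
Z = -57733/14085 (Z = -4 + ((223 + 1170)/(-2330 - 2365))/3 = -4 + (1393/(-4695))/3 = -4 + (1393*(-1/4695))/3 = -4 + (⅓)*(-1393/4695) = -4 - 1393/14085 = -57733/14085 ≈ -4.0989)
(√(-2188 - 2032) + Z)/(o(-40) - 1580/(-1487)) = (√(-2188 - 2032) - 57733/14085)/(-69 - 1580/(-1487)) = (√(-4220) - 57733/14085)/(-69 - 1580*(-1/1487)) = (2*I*√1055 - 57733/14085)/(-69 + 1580/1487) = (-57733/14085 + 2*I*√1055)/(-101023/1487) = (-57733/14085 + 2*I*√1055)*(-1487/101023) = 6603767/109454535 - 2974*I*√1055/101023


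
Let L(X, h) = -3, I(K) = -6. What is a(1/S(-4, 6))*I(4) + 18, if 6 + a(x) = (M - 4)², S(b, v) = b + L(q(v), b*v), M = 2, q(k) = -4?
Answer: 30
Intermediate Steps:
S(b, v) = -3 + b (S(b, v) = b - 3 = -3 + b)
a(x) = -2 (a(x) = -6 + (2 - 4)² = -6 + (-2)² = -6 + 4 = -2)
a(1/S(-4, 6))*I(4) + 18 = -2*(-6) + 18 = 12 + 18 = 30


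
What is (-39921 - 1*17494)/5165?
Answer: -11483/1033 ≈ -11.116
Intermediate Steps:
(-39921 - 1*17494)/5165 = (-39921 - 17494)*(1/5165) = -57415*1/5165 = -11483/1033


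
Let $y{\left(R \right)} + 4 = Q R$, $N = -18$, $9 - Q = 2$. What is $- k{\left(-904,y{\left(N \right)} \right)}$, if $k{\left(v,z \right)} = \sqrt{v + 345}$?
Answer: $- i \sqrt{559} \approx - 23.643 i$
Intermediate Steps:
$Q = 7$ ($Q = 9 - 2 = 7$)
$y{\left(R \right)} = -4 + 7 R$
$k{\left(v,z \right)} = \sqrt{345 + v}$
$- k{\left(-904,y{\left(N \right)} \right)} = - \sqrt{345 - 904} = - \sqrt{-559} = - i \sqrt{559}$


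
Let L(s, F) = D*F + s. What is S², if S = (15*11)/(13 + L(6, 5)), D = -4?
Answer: 27225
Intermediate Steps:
L(s, F) = s - 4*F (L(s, F) = -4*F + s = s - 4*F)
S = -165 (S = (15*11)/(13 + (6 - 4*5)) = 165/(13 + (6 - 20)) = 165/(13 - 14) = 165/(-1) = 165*(-1) = -165)
S² = (-165)² = 27225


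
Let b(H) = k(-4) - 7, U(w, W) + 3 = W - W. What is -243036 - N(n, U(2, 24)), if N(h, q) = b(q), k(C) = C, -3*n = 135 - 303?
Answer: -243025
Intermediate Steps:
n = 56 (n = -(135 - 303)/3 = -1/3*(-168) = 56)
U(w, W) = -3 (U(w, W) = -3 + (W - W) = -3 + 0 = -3)
b(H) = -11 (b(H) = -4 - 7 = -11)
N(h, q) = -11
-243036 - N(n, U(2, 24)) = -243036 - 1*(-11) = -243036 + 11 = -243025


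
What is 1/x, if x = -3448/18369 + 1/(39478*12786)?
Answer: -3090680430084/580144047605 ≈ -5.3274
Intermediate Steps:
x = -580144047605/3090680430084 (x = -3448*1/18369 + (1/39478)*(1/12786) = -3448/18369 + 1/504765708 = -580144047605/3090680430084 ≈ -0.18771)
1/x = 1/(-580144047605/3090680430084) = -3090680430084/580144047605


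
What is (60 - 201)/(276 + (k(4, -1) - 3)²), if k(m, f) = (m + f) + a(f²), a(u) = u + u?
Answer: -141/280 ≈ -0.50357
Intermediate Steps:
a(u) = 2*u
k(m, f) = f + m + 2*f² (k(m, f) = (m + f) + 2*f² = (f + m) + 2*f² = f + m + 2*f²)
(60 - 201)/(276 + (k(4, -1) - 3)²) = (60 - 201)/(276 + ((-1 + 4 + 2*(-1)²) - 3)²) = -141/(276 + ((-1 + 4 + 2*1) - 3)²) = -141/(276 + ((-1 + 4 + 2) - 3)²) = -141/(276 + (5 - 3)²) = -141/(276 + 2²) = -141/(276 + 4) = -141/280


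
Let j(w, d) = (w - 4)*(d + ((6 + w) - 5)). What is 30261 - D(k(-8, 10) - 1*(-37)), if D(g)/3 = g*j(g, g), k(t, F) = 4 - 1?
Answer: -319659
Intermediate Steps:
k(t, F) = 3
j(w, d) = (-4 + w)*(1 + d + w) (j(w, d) = (-4 + w)*(d + (1 + w)) = (-4 + w)*(1 + d + w))
D(g) = 3*g*(-4 - 7*g + 2*g**2) (D(g) = 3*(g*(-4 + g**2 - 4*g - 3*g + g*g)) = 3*(g*(-4 + g**2 - 4*g - 3*g + g**2)) = 3*(g*(-4 - 7*g + 2*g**2)) = 3*g*(-4 - 7*g + 2*g**2))
30261 - D(k(-8, 10) - 1*(-37)) = 30261 - 3*(3 - 1*(-37))*(-4 - 7*(3 - 1*(-37)) + 2*(3 - 1*(-37))**2) = 30261 - 3*(3 + 37)*(-4 - 7*(3 + 37) + 2*(3 + 37)**2) = 30261 - 3*40*(-4 - 7*40 + 2*40**2) = 30261 - 3*40*(-4 - 280 + 2*1600) = 30261 - 3*40*(-4 - 280 + 3200) = 30261 - 3*40*2916 = 30261 - 1*349920 = 30261 - 349920 = -319659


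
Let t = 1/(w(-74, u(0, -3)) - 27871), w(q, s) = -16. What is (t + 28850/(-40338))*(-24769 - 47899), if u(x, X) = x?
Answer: 29233620184192/562452903 ≈ 51975.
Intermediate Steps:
t = -1/27887 (t = 1/(-16 - 27871) = 1/(-27887) = -1/27887 ≈ -3.5859e-5)
(t + 28850/(-40338))*(-24769 - 47899) = (-1/27887 + 28850/(-40338))*(-24769 - 47899) = (-1/27887 + 28850*(-1/40338))*(-72668) = (-1/27887 - 14425/20169)*(-72668) = -402290144/562452903*(-72668) = 29233620184192/562452903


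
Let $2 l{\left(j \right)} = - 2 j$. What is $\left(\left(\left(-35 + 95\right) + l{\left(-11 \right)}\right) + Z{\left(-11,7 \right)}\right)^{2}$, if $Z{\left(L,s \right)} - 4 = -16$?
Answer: $3481$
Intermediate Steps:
$l{\left(j \right)} = - j$ ($l{\left(j \right)} = \frac{\left(-2\right) j}{2} = - j$)
$Z{\left(L,s \right)} = -12$ ($Z{\left(L,s \right)} = 4 - 16 = -12$)
$\left(\left(\left(-35 + 95\right) + l{\left(-11 \right)}\right) + Z{\left(-11,7 \right)}\right)^{2} = \left(\left(\left(-35 + 95\right) - -11\right) - 12\right)^{2} = \left(\left(60 + 11\right) - 12\right)^{2} = \left(71 - 12\right)^{2} = 59^{2} = 3481$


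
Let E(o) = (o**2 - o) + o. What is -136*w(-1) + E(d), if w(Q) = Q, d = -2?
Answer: 140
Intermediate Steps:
E(o) = o**2
-136*w(-1) + E(d) = -136*(-1) + (-2)**2 = 136 + 4 = 140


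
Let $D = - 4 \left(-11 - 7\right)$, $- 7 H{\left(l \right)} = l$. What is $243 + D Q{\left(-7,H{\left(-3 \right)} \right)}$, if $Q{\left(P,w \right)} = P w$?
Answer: $27$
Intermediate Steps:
$H{\left(l \right)} = - \frac{l}{7}$
$D = 72$ ($D = \left(-4\right) \left(-18\right) = 72$)
$243 + D Q{\left(-7,H{\left(-3 \right)} \right)} = 243 + 72 \left(- 7 \left(\left(- \frac{1}{7}\right) \left(-3\right)\right)\right) = 243 + 72 \left(\left(-7\right) \frac{3}{7}\right) = 243 + 72 \left(-3\right) = 243 - 216 = 27$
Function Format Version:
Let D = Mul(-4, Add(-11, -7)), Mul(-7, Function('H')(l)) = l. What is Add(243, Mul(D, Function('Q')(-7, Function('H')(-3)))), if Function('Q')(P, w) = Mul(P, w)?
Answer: 27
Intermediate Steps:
Function('H')(l) = Mul(Rational(-1, 7), l)
D = 72 (D = Mul(-4, -18) = 72)
Add(243, Mul(D, Function('Q')(-7, Function('H')(-3)))) = Add(243, Mul(72, Mul(-7, Mul(Rational(-1, 7), -3)))) = Add(243, Mul(72, Mul(-7, Rational(3, 7)))) = Add(243, Mul(72, -3)) = Add(243, -216) = 27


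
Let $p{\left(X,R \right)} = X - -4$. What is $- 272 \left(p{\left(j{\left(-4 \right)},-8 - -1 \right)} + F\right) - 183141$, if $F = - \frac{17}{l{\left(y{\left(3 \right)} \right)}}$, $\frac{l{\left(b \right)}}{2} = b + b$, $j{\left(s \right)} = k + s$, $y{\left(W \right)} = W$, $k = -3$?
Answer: $- \frac{545819}{3} \approx -1.8194 \cdot 10^{5}$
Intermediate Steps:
$j{\left(s \right)} = -3 + s$
$p{\left(X,R \right)} = 4 + X$ ($p{\left(X,R \right)} = X + 4 = 4 + X$)
$l{\left(b \right)} = 4 b$ ($l{\left(b \right)} = 2 \left(b + b\right) = 2 \cdot 2 b = 4 b$)
$F = - \frac{17}{12}$ ($F = - \frac{17}{4 \cdot 3} = - \frac{17}{12} \approx -1.4167$)
$- 272 \left(p{\left(j{\left(-4 \right)},-8 - -1 \right)} + F\right) - 183141 = - 272 \left(\left(4 - 7\right) - \frac{17}{12}\right) - 183141 = - 272 \left(-3 - \frac{17}{12}\right) - 183141 = \left(-272\right) \left(- \frac{53}{12}\right) - 183141 = \frac{3604}{3} - 183141 = - \frac{545819}{3}$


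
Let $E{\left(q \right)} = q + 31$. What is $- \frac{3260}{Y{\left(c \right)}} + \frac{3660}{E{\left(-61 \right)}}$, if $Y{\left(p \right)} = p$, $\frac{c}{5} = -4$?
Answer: $41$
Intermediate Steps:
$c = -20$ ($c = 5 \left(-4\right) = -20$)
$E{\left(q \right)} = 31 + q$
$- \frac{3260}{Y{\left(c \right)}} + \frac{3660}{E{\left(-61 \right)}} = - \frac{3260}{-20} + \frac{3660}{31 - 61} = \left(-3260\right) \left(- \frac{1}{20}\right) + \frac{3660}{-30} = 163 + 3660 \left(- \frac{1}{30}\right) = 163 - 122 = 41$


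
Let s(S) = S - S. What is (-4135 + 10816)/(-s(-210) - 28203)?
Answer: -131/553 ≈ -0.23689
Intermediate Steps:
s(S) = 0
(-4135 + 10816)/(-s(-210) - 28203) = (-4135 + 10816)/(-1*0 - 28203) = 6681/(0 - 28203) = 6681/(-28203) = 6681*(-1/28203) = -131/553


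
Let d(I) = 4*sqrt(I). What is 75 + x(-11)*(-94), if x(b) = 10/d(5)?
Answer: 75 - 47*sqrt(5) ≈ -30.095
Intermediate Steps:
x(b) = sqrt(5)/2 (x(b) = 10/((4*sqrt(5))) = 10*(sqrt(5)/20) = sqrt(5)/2)
75 + x(-11)*(-94) = 75 + (sqrt(5)/2)*(-94) = 75 - 47*sqrt(5)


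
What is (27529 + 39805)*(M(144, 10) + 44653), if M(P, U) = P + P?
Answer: 3026057294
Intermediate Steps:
M(P, U) = 2*P
(27529 + 39805)*(M(144, 10) + 44653) = (27529 + 39805)*(2*144 + 44653) = 67334*(288 + 44653) = 67334*44941 = 3026057294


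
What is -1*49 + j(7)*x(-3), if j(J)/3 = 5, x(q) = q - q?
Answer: -49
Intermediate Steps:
x(q) = 0
j(J) = 15 (j(J) = 3*5 = 15)
-1*49 + j(7)*x(-3) = -1*49 + 15*0 = -49 + 0 = -49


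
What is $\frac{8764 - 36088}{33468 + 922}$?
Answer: $- \frac{13662}{17195} \approx -0.79453$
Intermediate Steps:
$\frac{8764 - 36088}{33468 + 922} = \frac{8764 - 36088}{34390} = \left(8764 - 36088\right) \frac{1}{34390} = \left(-27324\right) \frac{1}{34390} = - \frac{13662}{17195}$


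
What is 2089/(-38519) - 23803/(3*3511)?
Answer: -938871194/405720627 ≈ -2.3141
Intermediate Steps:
2089/(-38519) - 23803/(3*3511) = 2089*(-1/38519) - 23803/10533 = -2089/38519 - 23803*1/10533 = -2089/38519 - 23803/10533 = -938871194/405720627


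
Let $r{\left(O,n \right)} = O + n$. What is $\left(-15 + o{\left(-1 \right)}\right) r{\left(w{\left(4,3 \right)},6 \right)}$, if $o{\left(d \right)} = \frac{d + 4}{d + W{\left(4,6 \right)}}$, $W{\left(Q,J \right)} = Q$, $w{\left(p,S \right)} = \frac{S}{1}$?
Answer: $-126$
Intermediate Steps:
$w{\left(p,S \right)} = S$ ($w{\left(p,S \right)} = S 1 = S$)
$o{\left(d \right)} = 1$ ($o{\left(d \right)} = \frac{d + 4}{d + 4} = \frac{4 + d}{4 + d} = 1$)
$\left(-15 + o{\left(-1 \right)}\right) r{\left(w{\left(4,3 \right)},6 \right)} = \left(-15 + 1\right) \left(3 + 6\right) = \left(-14\right) 9 = -126$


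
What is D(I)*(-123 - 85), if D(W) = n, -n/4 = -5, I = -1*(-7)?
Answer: -4160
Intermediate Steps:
I = 7
n = 20 (n = -4*(-5) = 20)
D(W) = 20
D(I)*(-123 - 85) = 20*(-123 - 85) = 20*(-208) = -4160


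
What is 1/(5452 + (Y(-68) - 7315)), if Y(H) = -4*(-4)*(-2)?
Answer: -1/1895 ≈ -0.00052770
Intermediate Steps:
Y(H) = -32 (Y(H) = 16*(-2) = -32)
1/(5452 + (Y(-68) - 7315)) = 1/(5452 + (-32 - 7315)) = 1/(5452 - 7347) = 1/(-1895) = -1/1895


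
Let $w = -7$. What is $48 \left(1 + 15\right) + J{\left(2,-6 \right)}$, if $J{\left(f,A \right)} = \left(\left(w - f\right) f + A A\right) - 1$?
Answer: $785$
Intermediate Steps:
$J{\left(f,A \right)} = -1 + A^{2} + f \left(-7 - f\right)$ ($J{\left(f,A \right)} = \left(\left(-7 - f\right) f + A A\right) - 1 = \left(f \left(-7 - f\right) + A^{2}\right) - 1 = \left(A^{2} + f \left(-7 - f\right)\right) - 1 = -1 + A^{2} + f \left(-7 - f\right)$)
$48 \left(1 + 15\right) + J{\left(2,-6 \right)} = 48 \left(1 + 15\right) - \left(19 - 36\right) = 48 \cdot 16 - -17 = 768 - -17 = 768 + 17 = 785$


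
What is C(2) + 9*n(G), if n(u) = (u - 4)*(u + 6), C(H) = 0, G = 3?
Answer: -81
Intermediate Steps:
n(u) = (-4 + u)*(6 + u)
C(2) + 9*n(G) = 0 + 9*(-24 + 3² + 2*3) = 0 + 9*(-24 + 9 + 6) = 0 + 9*(-9) = 0 - 81 = -81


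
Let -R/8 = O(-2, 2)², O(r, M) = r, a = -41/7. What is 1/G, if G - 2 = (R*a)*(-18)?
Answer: -7/23602 ≈ -0.00029659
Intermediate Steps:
a = -41/7 (a = -41*⅐ = -41/7 ≈ -5.8571)
R = -32 (R = -8*(-2)² = -8*4 = -32)
G = -23602/7 (G = 2 - 32*(-41/7)*(-18) = 2 + (1312/7)*(-18) = 2 - 23616/7 = -23602/7 ≈ -3371.7)
1/G = 1/(-23602/7) = -7/23602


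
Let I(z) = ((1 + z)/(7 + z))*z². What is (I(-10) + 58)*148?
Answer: 52984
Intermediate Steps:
I(z) = z²*(1 + z)/(7 + z) (I(z) = ((1 + z)/(7 + z))*z² = z²*(1 + z)/(7 + z))
(I(-10) + 58)*148 = ((-10)²*(1 - 10)/(7 - 10) + 58)*148 = (100*(-9)/(-3) + 58)*148 = (100*(-⅓)*(-9) + 58)*148 = (300 + 58)*148 = 358*148 = 52984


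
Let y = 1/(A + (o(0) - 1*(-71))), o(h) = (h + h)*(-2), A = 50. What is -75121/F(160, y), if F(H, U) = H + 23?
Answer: -75121/183 ≈ -410.50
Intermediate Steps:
o(h) = -4*h (o(h) = (2*h)*(-2) = -4*h)
y = 1/121 (y = 1/(50 + (-4*0 - 1*(-71))) = 1/(50 + (0 + 71)) = 1/(50 + 71) = 1/121 ≈ 0.0082645)
F(H, U) = 23 + H
-75121/F(160, y) = -75121/(23 + 160) = -75121/183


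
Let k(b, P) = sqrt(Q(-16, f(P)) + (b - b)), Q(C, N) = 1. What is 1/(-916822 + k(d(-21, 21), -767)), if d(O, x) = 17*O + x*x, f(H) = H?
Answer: -1/916821 ≈ -1.0907e-6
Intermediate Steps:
d(O, x) = x**2 + 17*O (d(O, x) = 17*O + x**2 = x**2 + 17*O)
k(b, P) = 1 (k(b, P) = sqrt(1 + (b - b)) = sqrt(1 + 0) = sqrt(1) = 1)
1/(-916822 + k(d(-21, 21), -767)) = 1/(-916822 + 1) = 1/(-916821) = -1/916821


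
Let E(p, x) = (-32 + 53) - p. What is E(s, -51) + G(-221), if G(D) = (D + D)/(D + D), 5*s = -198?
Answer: 308/5 ≈ 61.600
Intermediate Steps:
s = -198/5 (s = (⅕)*(-198) = -198/5 ≈ -39.600)
G(D) = 1 (G(D) = (2*D)/((2*D)) = (2*D)*(1/(2*D)) = 1)
E(p, x) = 21 - p
E(s, -51) + G(-221) = (21 - 1*(-198/5)) + 1 = (21 + 198/5) + 1 = 303/5 + 1 = 308/5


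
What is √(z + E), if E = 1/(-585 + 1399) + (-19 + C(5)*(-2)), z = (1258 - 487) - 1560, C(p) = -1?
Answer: I*√534051562/814 ≈ 28.39*I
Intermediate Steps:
z = -789 (z = 771 - 1560 = -789)
E = -13837/814 (E = 1/(-585 + 1399) + (-19 - 1*(-2)) = 1/814 + (-19 + 2) = 1/814 - 17 = -13837/814 ≈ -16.999)
√(z + E) = √(-789 - 13837/814) = √(-656083/814) = I*√534051562/814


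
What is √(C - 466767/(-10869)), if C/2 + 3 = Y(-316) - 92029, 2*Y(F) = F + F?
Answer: I*√2423779822837/3623 ≈ 429.71*I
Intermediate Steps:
Y(F) = F (Y(F) = (F + F)/2 = (2*F)/2 = F)
C = -184696 (C = -6 + 2*(-316 - 92029) = -6 + 2*(-92345) = -6 - 184690 = -184696)
√(C - 466767/(-10869)) = √(-184696 - 466767/(-10869)) = √(-184696 - 466767*(-1/10869)) = √(-184696 + 155589/3623) = √(-668998019/3623) = I*√2423779822837/3623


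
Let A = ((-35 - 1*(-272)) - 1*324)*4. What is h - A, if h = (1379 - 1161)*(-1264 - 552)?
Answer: -395540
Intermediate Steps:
h = -395888 (h = 218*(-1816) = -395888)
A = -348 (A = ((-35 + 272) - 324)*4 = (237 - 324)*4 = -87*4 = -348)
h - A = -395888 - 1*(-348) = -395888 + 348 = -395540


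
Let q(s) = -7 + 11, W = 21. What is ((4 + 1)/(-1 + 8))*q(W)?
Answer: 20/7 ≈ 2.8571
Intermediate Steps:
q(s) = 4
((4 + 1)/(-1 + 8))*q(W) = ((4 + 1)/(-1 + 8))*4 = (5/7)*4 = 20/7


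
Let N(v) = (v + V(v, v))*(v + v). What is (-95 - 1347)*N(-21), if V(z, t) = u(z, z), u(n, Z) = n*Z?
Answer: 25436880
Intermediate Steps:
u(n, Z) = Z*n
V(z, t) = z² (V(z, t) = z*z = z²)
N(v) = 2*v*(v + v²) (N(v) = (v + v²)*(v + v) = (v + v²)*(2*v) = 2*v*(v + v²))
(-95 - 1347)*N(-21) = (-95 - 1347)*(2*(-21)²*(1 - 21)) = -2884*441*(-20) = -1442*(-17640) = 25436880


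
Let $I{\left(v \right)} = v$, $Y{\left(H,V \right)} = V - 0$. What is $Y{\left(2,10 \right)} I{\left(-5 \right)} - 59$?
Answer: $-109$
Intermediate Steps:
$Y{\left(H,V \right)} = V$ ($Y{\left(H,V \right)} = V + 0 = V$)
$Y{\left(2,10 \right)} I{\left(-5 \right)} - 59 = 10 \left(-5\right) - 59 = -50 - 59 = -109$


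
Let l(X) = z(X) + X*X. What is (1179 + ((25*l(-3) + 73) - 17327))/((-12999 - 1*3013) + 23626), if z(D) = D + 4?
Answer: -5275/2538 ≈ -2.0784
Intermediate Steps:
z(D) = 4 + D
l(X) = 4 + X + X**2 (l(X) = (4 + X) + X*X = (4 + X) + X**2 = 4 + X + X**2)
(1179 + ((25*l(-3) + 73) - 17327))/((-12999 - 1*3013) + 23626) = (1179 + ((25*(4 - 3 + (-3)**2) + 73) - 17327))/((-12999 - 1*3013) + 23626) = (1179 + ((25*(4 - 3 + 9) + 73) - 17327))/((-12999 - 3013) + 23626) = (1179 + ((25*10 + 73) - 17327))/(-16012 + 23626) = (1179 + ((250 + 73) - 17327))/7614 = (1179 + (323 - 17327))*(1/7614) = (1179 - 17004)*(1/7614) = -15825*1/7614 = -5275/2538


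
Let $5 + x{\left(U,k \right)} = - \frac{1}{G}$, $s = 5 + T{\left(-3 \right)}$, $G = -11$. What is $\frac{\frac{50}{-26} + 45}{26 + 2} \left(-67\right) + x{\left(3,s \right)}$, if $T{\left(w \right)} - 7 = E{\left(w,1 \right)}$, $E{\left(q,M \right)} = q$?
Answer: $- \frac{15442}{143} \approx -107.99$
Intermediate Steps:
$T{\left(w \right)} = 7 + w$
$s = 9$ ($s = 5 + \left(7 - 3\right) = 5 + 4 = 9$)
$x{\left(U,k \right)} = - \frac{54}{11}$ ($x{\left(U,k \right)} = -5 - \frac{1}{-11} = -5 - - \frac{1}{11} = -5 + \frac{1}{11} = - \frac{54}{11}$)
$\frac{\frac{50}{-26} + 45}{26 + 2} \left(-67\right) + x{\left(3,s \right)} = \frac{\frac{50}{-26} + 45}{26 + 2} \left(-67\right) - \frac{54}{11} = \frac{50 \left(- \frac{1}{26}\right) + 45}{28} \left(-67\right) - \frac{54}{11} = \left(- \frac{25}{13} + 45\right) \frac{1}{28} \left(-67\right) - \frac{54}{11} = \frac{560}{13} \cdot \frac{1}{28} \left(-67\right) - \frac{54}{11} = \frac{20}{13} \left(-67\right) - \frac{54}{11} = - \frac{1340}{13} - \frac{54}{11} = - \frac{15442}{143}$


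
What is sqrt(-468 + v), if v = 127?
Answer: I*sqrt(341) ≈ 18.466*I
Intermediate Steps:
sqrt(-468 + v) = sqrt(-468 + 127) = sqrt(-341) = I*sqrt(341)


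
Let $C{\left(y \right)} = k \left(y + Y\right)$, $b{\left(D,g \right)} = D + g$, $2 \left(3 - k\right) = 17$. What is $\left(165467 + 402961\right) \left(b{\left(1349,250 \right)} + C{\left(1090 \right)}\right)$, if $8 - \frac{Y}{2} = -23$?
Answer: $-2692643436$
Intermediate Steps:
$k = - \frac{11}{2}$ ($k = 3 - \frac{17}{2} = - \frac{11}{2} \approx -5.5$)
$Y = 62$ ($Y = 16 - -46 = 16 + 46 = 62$)
$C{\left(y \right)} = -341 - \frac{11 y}{2}$ ($C{\left(y \right)} = - \frac{11 \left(y + 62\right)}{2} = - \frac{11 \left(62 + y\right)}{2} = -341 - \frac{11 y}{2}$)
$\left(165467 + 402961\right) \left(b{\left(1349,250 \right)} + C{\left(1090 \right)}\right) = \left(165467 + 402961\right) \left(\left(1349 + 250\right) - 6336\right) = 568428 \left(1599 - 6336\right) = 568428 \left(-4737\right) = -2692643436$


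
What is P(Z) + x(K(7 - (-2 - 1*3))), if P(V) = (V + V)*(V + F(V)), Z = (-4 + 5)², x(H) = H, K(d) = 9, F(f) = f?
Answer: 13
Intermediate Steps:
Z = 1 (Z = 1² = 1)
P(V) = 4*V² (P(V) = (V + V)*(V + V) = (2*V)*(2*V) = 4*V²)
P(Z) + x(K(7 - (-2 - 1*3))) = 4*1² + 9 = 4*1 + 9 = 4 + 9 = 13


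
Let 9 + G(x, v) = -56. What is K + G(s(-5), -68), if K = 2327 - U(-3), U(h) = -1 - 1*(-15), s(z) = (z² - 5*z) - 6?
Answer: 2248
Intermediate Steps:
s(z) = -6 + z² - 5*z
G(x, v) = -65 (G(x, v) = -9 - 56 = -65)
U(h) = 14 (U(h) = -1 + 15 = 14)
K = 2313 (K = 2327 - 1*14 = 2327 - 14 = 2313)
K + G(s(-5), -68) = 2313 - 65 = 2248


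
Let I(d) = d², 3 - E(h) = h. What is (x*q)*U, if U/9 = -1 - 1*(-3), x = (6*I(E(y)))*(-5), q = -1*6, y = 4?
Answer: 3240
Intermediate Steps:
E(h) = 3 - h
q = -6
x = -30 (x = (6*(3 - 1*4)²)*(-5) = (6*(3 - 4)²)*(-5) = (6*(-1)²)*(-5) = (6*1)*(-5) = 6*(-5) = -30)
U = 18 (U = 9*(-1 - 1*(-3)) = 9*(-1 + 3) = 9*2 = 18)
(x*q)*U = -30*(-6)*18 = 180*18 = 3240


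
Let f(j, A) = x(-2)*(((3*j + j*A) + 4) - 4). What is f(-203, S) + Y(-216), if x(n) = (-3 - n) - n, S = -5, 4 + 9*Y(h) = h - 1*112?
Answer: 3322/9 ≈ 369.11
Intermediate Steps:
Y(h) = -116/9 + h/9 (Y(h) = -4/9 + (h - 1*112)/9 = -4/9 + (h - 112)/9 = -4/9 + (-112 + h)/9 = -4/9 + (-112/9 + h/9) = -116/9 + h/9)
x(n) = -3 - 2*n
f(j, A) = 3*j + A*j (f(j, A) = (-3 - 2*(-2))*(((3*j + j*A) + 4) - 4) = (-3 + 4)*(((3*j + A*j) + 4) - 4) = 1*((4 + 3*j + A*j) - 4) = 1*(3*j + A*j) = 3*j + A*j)
f(-203, S) + Y(-216) = -203*(3 - 5) + (-116/9 + (⅑)*(-216)) = -203*(-2) + (-116/9 - 24) = 406 - 332/9 = 3322/9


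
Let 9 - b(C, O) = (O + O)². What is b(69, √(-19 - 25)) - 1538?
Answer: -1353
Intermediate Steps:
b(C, O) = 9 - 4*O² (b(C, O) = 9 - (O + O)² = 9 - (2*O)² = 9 - 4*O²)
b(69, √(-19 - 25)) - 1538 = (9 - 4*(√(-19 - 25))²) - 1538 = (9 - 4*(√(-44))²) - 1538 = (9 - 4*(2*I*√11)²) - 1538 = (9 - 4*(-44)) - 1538 = (9 + 176) - 1538 = 185 - 1538 = -1353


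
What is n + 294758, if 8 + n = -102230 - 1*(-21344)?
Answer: 213864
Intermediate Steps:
n = -80894 (n = -8 + (-102230 - 1*(-21344)) = -8 + (-102230 + 21344) = -8 - 80886 = -80894)
n + 294758 = -80894 + 294758 = 213864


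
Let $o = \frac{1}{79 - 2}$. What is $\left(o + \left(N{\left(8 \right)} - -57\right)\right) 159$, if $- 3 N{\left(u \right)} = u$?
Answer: $\frac{665362}{77} \approx 8641.1$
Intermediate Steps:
$N{\left(u \right)} = - \frac{u}{3}$
$o = \frac{1}{77}$ ($o = \frac{1}{79 - 2} = \frac{1}{77} \approx 0.012987$)
$\left(o + \left(N{\left(8 \right)} - -57\right)\right) 159 = \left(\frac{1}{77} - - \frac{163}{3}\right) 159 = \left(\frac{1}{77} + \left(- \frac{8}{3} + 57\right)\right) 159 = \left(\frac{1}{77} + \frac{163}{3}\right) 159 = \frac{12554}{231} \cdot 159 = \frac{665362}{77}$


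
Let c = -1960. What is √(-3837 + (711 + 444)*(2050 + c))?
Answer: √100113 ≈ 316.41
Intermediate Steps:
√(-3837 + (711 + 444)*(2050 + c)) = √(-3837 + (711 + 444)*(2050 - 1960)) = √(-3837 + 1155*90) = √(-3837 + 103950) = √100113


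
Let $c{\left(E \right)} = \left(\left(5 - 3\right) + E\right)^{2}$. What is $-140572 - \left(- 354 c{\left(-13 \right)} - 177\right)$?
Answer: $-97561$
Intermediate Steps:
$c{\left(E \right)} = \left(2 + E\right)^{2}$ ($c{\left(E \right)} = \left(\left(5 - 3\right) + E\right)^{2} = \left(2 + E\right)^{2}$)
$-140572 - \left(- 354 c{\left(-13 \right)} - 177\right) = -140572 - \left(- 354 \left(2 - 13\right)^{2} - 177\right) = -140572 - \left(- 354 \left(-11\right)^{2} - 177\right) = -140572 - \left(\left(-354\right) 121 - 177\right) = -140572 - \left(-42834 - 177\right) = -140572 - -43011 = -140572 + 43011 = -97561$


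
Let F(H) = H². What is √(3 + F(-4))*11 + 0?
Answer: 11*√19 ≈ 47.948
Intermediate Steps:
√(3 + F(-4))*11 + 0 = √(3 + (-4)²)*11 + 0 = √(3 + 16)*11 + 0 = √19*11 + 0 = 11*√19 + 0 = 11*√19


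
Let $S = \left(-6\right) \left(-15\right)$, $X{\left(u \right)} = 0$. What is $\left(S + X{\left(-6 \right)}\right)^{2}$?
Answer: $8100$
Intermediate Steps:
$S = 90$
$\left(S + X{\left(-6 \right)}\right)^{2} = \left(90 + 0\right)^{2} = 90^{2} = 8100$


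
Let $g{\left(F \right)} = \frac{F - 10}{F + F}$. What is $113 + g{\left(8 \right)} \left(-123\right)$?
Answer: $\frac{1027}{8} \approx 128.38$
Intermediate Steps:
$g{\left(F \right)} = \frac{-10 + F}{2 F}$
$113 + g{\left(8 \right)} \left(-123\right) = 113 + \frac{-10 + 8}{2 \cdot 8} \left(-123\right) = 113 + \frac{1}{2} \cdot \frac{1}{8} \left(-2\right) \left(-123\right) = 113 - - \frac{123}{8} = 113 + \frac{123}{8} = \frac{1027}{8}$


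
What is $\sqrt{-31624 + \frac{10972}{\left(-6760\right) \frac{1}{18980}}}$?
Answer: $i \sqrt{62430} \approx 249.86 i$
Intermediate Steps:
$\sqrt{-31624 + \frac{10972}{\left(-6760\right) \frac{1}{18980}}} = \sqrt{-31624 + \frac{10972}{- \frac{26}{73}}} = \sqrt{-31624 + 10972 \left(- \frac{73}{26}\right)} = \sqrt{-31624 - 30806} = \sqrt{-62430} = i \sqrt{62430}$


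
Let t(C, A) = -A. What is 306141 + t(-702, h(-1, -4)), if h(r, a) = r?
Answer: 306142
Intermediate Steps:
306141 + t(-702, h(-1, -4)) = 306141 - 1*(-1) = 306141 + 1 = 306142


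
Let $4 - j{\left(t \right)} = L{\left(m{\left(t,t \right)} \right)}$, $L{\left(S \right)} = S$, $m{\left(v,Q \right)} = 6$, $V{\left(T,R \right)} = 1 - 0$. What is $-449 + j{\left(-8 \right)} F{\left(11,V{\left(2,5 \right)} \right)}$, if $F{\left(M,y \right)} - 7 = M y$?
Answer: $-485$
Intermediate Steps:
$V{\left(T,R \right)} = 1$ ($V{\left(T,R \right)} = 1 + 0 = 1$)
$F{\left(M,y \right)} = 7 + M y$
$j{\left(t \right)} = -2$ ($j{\left(t \right)} = 4 - 6 = -2$)
$-449 + j{\left(-8 \right)} F{\left(11,V{\left(2,5 \right)} \right)} = -449 - 2 \left(7 + 11 \cdot 1\right) = -449 - 2 \left(7 + 11\right) = -449 - 36 = -485$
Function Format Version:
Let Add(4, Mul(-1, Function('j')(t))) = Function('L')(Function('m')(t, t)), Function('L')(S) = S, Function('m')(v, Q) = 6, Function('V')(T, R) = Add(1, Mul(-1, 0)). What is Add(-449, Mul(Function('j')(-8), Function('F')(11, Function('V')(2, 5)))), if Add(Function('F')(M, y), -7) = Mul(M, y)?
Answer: -485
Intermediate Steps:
Function('V')(T, R) = 1 (Function('V')(T, R) = Add(1, 0) = 1)
Function('F')(M, y) = Add(7, Mul(M, y))
Function('j')(t) = -2 (Function('j')(t) = Add(4, Mul(-1, 6)) = Add(4, -6) = -2)
Add(-449, Mul(Function('j')(-8), Function('F')(11, Function('V')(2, 5)))) = Add(-449, Mul(-2, Add(7, Mul(11, 1)))) = Add(-449, Mul(-2, Add(7, 11))) = Add(-449, Mul(-2, 18)) = Add(-449, -36) = -485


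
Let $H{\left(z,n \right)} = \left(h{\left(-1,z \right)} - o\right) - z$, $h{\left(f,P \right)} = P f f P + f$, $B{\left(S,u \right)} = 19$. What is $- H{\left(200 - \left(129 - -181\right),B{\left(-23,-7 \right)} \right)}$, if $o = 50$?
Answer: $-12159$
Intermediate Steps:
$h{\left(f,P \right)} = f + P^{2} f^{2}$ ($h{\left(f,P \right)} = P f^{2} P + f = P^{2} f^{2} + f = f + P^{2} f^{2}$)
$H{\left(z,n \right)} = -51 + z^{2} - z$ ($H{\left(z,n \right)} = \left(- (1 - z^{2}) - 50\right) - z = \left(\left(-1 + z^{2}\right) - 50\right) - z = \left(-51 + z^{2}\right) - z = -51 + z^{2} - z$)
$- H{\left(200 - \left(129 - -181\right),B{\left(-23,-7 \right)} \right)} = - (-51 + \left(200 - \left(129 - -181\right)\right)^{2} - \left(200 - \left(129 - -181\right)\right)) = - (-51 + \left(200 - \left(129 + 181\right)\right)^{2} - \left(200 - \left(129 + 181\right)\right)) = - (-51 + \left(200 - 310\right)^{2} - \left(200 - 310\right)) = - (-51 + \left(-110\right)^{2} - -110) = - (-51 + 12100 + 110) = \left(-1\right) 12159 = -12159$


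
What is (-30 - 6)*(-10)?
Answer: 360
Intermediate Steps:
(-30 - 6)*(-10) = -36*(-10) = 360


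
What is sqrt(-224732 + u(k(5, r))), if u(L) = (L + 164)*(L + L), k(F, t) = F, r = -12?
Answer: I*sqrt(223042) ≈ 472.27*I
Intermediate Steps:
u(L) = 2*L*(164 + L) (u(L) = (164 + L)*(2*L) = 2*L*(164 + L))
sqrt(-224732 + u(k(5, r))) = sqrt(-224732 + 2*5*(164 + 5)) = sqrt(-224732 + 2*5*169) = sqrt(-224732 + 1690) = sqrt(-223042) = I*sqrt(223042)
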